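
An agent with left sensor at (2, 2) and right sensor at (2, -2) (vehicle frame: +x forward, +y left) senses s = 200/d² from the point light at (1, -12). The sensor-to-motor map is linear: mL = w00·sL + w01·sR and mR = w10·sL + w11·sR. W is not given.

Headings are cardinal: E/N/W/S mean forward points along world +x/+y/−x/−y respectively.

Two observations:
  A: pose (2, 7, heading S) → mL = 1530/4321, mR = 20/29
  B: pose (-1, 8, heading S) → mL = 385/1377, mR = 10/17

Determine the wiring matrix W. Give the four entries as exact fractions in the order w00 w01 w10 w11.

-1/2 1 0 1

obs A: pose=(2,7,S) → sL=100/149, sR=20/29, mL=1530/4321, mR=20/29
obs B: pose=(-1,8,S) → sL=50/81, sR=10/17, mL=385/1377, mR=10/17
sensor matrix S = [[100/149, 20/29], [50/81, 10/17]]; det S = -184000/5950017
solve [mL_A; mL_B] = S·[w00; w01] and [mR_A; mR_B] = S·[w10; w11]:
  w00 = -1/2, w01 = 1, w10 = 0, w11 = 1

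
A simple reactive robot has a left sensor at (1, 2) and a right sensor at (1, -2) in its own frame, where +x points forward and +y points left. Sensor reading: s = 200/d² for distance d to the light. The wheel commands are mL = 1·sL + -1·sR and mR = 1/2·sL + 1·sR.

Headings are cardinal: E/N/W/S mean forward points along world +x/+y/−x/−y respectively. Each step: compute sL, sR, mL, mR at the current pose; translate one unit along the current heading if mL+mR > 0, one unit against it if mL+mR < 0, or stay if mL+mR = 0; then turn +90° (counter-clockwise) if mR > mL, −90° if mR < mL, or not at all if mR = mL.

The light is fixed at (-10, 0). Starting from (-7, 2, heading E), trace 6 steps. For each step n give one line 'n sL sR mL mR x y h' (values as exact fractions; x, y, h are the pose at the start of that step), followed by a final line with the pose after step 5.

0 25/4 25/2 -25/4 125/8 -7 2 E
1 200/13 40/9 1280/117 1420/117 -6 2 N
2 20 100/17 240/17 270/17 -6 3 W
3 200/29 40 -960/29 1260/29 -7 3 S
4 25/4 25/2 -25/4 125/8 -7 2 E
5 200/13 40/9 1280/117 1420/117 -6 2 N
final -6 3 W

n=0: pose=(-7,2,E); sL=25/4, sR=25/2; mL=-25/4, mR=125/8; mL+mR=75/8 → advance +1; mR−mL=175/8 → turn +1·90°
n=1: pose=(-6,2,N); sL=200/13, sR=40/9; mL=1280/117, mR=1420/117; mL+mR=300/13 → advance +1; mR−mL=140/117 → turn +1·90°
n=2: pose=(-6,3,W); sL=20, sR=100/17; mL=240/17, mR=270/17; mL+mR=30 → advance +1; mR−mL=30/17 → turn +1·90°
n=3: pose=(-7,3,S); sL=200/29, sR=40; mL=-960/29, mR=1260/29; mL+mR=300/29 → advance +1; mR−mL=2220/29 → turn +1·90°
n=4: pose=(-7,2,E); sL=25/4, sR=25/2; mL=-25/4, mR=125/8; mL+mR=75/8 → advance +1; mR−mL=175/8 → turn +1·90°
n=5: pose=(-6,2,N); sL=200/13, sR=40/9; mL=1280/117, mR=1420/117; mL+mR=300/13 → advance +1; mR−mL=140/117 → turn +1·90°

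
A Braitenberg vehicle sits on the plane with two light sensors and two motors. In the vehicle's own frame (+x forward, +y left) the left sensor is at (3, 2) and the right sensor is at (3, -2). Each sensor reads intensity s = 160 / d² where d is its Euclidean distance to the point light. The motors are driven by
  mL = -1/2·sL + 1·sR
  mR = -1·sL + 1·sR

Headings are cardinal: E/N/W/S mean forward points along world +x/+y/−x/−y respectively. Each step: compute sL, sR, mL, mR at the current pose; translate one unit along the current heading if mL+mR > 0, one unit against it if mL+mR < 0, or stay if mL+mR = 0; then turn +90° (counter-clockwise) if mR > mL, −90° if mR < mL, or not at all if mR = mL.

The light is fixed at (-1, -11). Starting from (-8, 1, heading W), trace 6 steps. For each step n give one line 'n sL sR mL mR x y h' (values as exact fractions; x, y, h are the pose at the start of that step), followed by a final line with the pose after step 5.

n=0: pose=(-8,1,W); sL=4/5, sR=20/37; mL=26/185, mR=-48/185; mL+mR=-22/185 → advance -1; mR−mL=-2/5 → turn -1·90°
n=1: pose=(-7,1,N); sL=160/289, sR=160/241; mL=26960/69649, mR=7680/69649; mL+mR=34640/69649 → advance +1; mR−mL=-80/289 → turn -1·90°
n=2: pose=(-7,2,E); sL=80/117, sR=16/13; mL=8/9, mR=64/117; mL+mR=56/39 → advance +1; mR−mL=-40/117 → turn -1·90°
n=3: pose=(-6,2,S); sL=160/109, sR=160/149; mL=5520/16241, mR=-6400/16241; mL+mR=-880/16241 → advance -1; mR−mL=-80/109 → turn -1·90°
n=4: pose=(-6,3,W); sL=10/13, sR=1/2; mL=3/26, mR=-7/26; mL+mR=-2/13 → advance -1; mR−mL=-5/13 → turn -1·90°
n=5: pose=(-5,3,N); sL=32/65, sR=160/293; mL=5712/19045, mR=1024/19045; mL+mR=6736/19045 → advance +1; mR−mL=-16/65 → turn -1·90°

0 4/5 20/37 26/185 -48/185 -8 1 W
1 160/289 160/241 26960/69649 7680/69649 -7 1 N
2 80/117 16/13 8/9 64/117 -7 2 E
3 160/109 160/149 5520/16241 -6400/16241 -6 2 S
4 10/13 1/2 3/26 -7/26 -6 3 W
5 32/65 160/293 5712/19045 1024/19045 -5 3 N
final -5 4 E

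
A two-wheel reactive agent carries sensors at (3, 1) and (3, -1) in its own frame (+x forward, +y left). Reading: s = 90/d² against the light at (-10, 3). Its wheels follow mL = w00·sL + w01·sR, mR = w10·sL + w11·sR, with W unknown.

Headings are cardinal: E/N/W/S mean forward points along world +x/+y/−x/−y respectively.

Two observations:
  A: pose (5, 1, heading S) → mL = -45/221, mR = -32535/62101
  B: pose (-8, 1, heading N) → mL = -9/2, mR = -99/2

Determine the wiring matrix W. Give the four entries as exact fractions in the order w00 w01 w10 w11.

0 -1/2 -1 -1/2

obs A: pose=(5,1,S) → sL=90/281, sR=90/221, mL=-45/221, mR=-32535/62101
obs B: pose=(-8,1,N) → sL=45, sR=9, mL=-9/2, mR=-99/2
sensor matrix S = [[90/281, 90/221], [45, 9]]; det S = -959040/62101
solve [mL_A; mL_B] = S·[w00; w01] and [mR_A; mR_B] = S·[w10; w11]:
  w00 = 0, w01 = -1/2, w10 = -1, w11 = -1/2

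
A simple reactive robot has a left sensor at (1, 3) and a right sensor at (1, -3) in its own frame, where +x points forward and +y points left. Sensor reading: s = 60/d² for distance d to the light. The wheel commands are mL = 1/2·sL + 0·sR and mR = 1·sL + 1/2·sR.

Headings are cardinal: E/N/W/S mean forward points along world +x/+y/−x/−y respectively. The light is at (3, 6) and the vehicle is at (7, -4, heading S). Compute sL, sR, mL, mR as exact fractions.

6/17 30/61 3/17 621/1037

left sensor world pos  = (10, -5); dL² = 170
right sensor world pos = (4, -5); dR² = 122
sL = 60/170 = 6/17
sR = 60/122 = 30/61
mL = 1/2·sL + 0·sR = 3/17
mR = 1·sL + 1/2·sR = 621/1037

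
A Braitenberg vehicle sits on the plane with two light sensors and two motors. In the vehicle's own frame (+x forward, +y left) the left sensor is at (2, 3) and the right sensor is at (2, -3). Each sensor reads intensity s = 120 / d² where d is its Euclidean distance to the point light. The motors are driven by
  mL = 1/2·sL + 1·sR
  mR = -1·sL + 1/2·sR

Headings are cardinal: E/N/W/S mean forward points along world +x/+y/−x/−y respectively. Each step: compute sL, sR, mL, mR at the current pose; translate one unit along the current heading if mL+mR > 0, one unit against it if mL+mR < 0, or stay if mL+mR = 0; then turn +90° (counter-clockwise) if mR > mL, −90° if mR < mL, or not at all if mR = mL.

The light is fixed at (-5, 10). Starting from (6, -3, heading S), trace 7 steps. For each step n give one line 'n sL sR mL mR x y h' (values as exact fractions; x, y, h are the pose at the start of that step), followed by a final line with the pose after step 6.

n=0: pose=(6,-3,S); sL=120/421, sR=120/289; mL=67860/121669, mR=-9420/121669; mL+mR=58440/121669 → advance +1; mR−mL=-77280/121669 → turn -1·90°
n=1: pose=(6,-4,W); sL=12/37, sR=60/101; mL=2826/3737, mR=-102/3737; mL+mR=2724/3737 → advance +1; mR−mL=-2928/3737 → turn -1·90°
n=2: pose=(5,-4,N); sL=120/193, sR=120/313; mL=41940/60409, mR=-25980/60409; mL+mR=15960/60409 → advance +1; mR−mL=-67920/60409 → turn -1·90°
n=3: pose=(5,-3,E); sL=30/61, sR=3/10; mL=333/610, mR=-417/1220; mL+mR=249/1220 → advance +1; mR−mL=-1083/1220 → turn -1·90°
n=4: pose=(6,-3,S); sL=120/421, sR=120/289; mL=67860/121669, mR=-9420/121669; mL+mR=58440/121669 → advance +1; mR−mL=-77280/121669 → turn -1·90°
n=5: pose=(6,-4,W); sL=12/37, sR=60/101; mL=2826/3737, mR=-102/3737; mL+mR=2724/3737 → advance +1; mR−mL=-2928/3737 → turn -1·90°
n=6: pose=(5,-4,N); sL=120/193, sR=120/313; mL=41940/60409, mR=-25980/60409; mL+mR=15960/60409 → advance +1; mR−mL=-67920/60409 → turn -1·90°

0 120/421 120/289 67860/121669 -9420/121669 6 -3 S
1 12/37 60/101 2826/3737 -102/3737 6 -4 W
2 120/193 120/313 41940/60409 -25980/60409 5 -4 N
3 30/61 3/10 333/610 -417/1220 5 -3 E
4 120/421 120/289 67860/121669 -9420/121669 6 -3 S
5 12/37 60/101 2826/3737 -102/3737 6 -4 W
6 120/193 120/313 41940/60409 -25980/60409 5 -4 N
final 5 -3 E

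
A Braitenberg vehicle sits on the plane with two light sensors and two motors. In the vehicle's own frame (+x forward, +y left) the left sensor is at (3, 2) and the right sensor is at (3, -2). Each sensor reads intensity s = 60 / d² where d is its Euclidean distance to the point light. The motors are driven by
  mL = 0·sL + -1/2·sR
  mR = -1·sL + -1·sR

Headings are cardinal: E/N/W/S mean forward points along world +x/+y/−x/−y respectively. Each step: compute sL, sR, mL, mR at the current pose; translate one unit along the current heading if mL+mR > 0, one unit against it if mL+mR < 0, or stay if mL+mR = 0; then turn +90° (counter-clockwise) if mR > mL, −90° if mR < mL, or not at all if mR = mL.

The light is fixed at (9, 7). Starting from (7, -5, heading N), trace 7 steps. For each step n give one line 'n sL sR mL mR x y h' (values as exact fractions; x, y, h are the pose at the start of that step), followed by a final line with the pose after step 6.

0 60/97 20/27 -10/27 -3560/2619 7 -5 N
1 30/61 30/113 -15/113 -5220/6893 7 -6 E
2 60/257 60/281 -30/281 -32280/72217 6 -6 S
3 15/58 15/34 -15/68 -345/493 6 -5 W
4 60/97 20/27 -10/27 -3560/2619 7 -5 N
5 30/61 30/113 -15/113 -5220/6893 7 -6 E
6 60/257 60/281 -30/281 -32280/72217 6 -6 S
final 6 -5 W

n=0: pose=(7,-5,N); sL=60/97, sR=20/27; mL=-10/27, mR=-3560/2619; mL+mR=-1510/873 → advance -1; mR−mL=-2590/2619 → turn -1·90°
n=1: pose=(7,-6,E); sL=30/61, sR=30/113; mL=-15/113, mR=-5220/6893; mL+mR=-6135/6893 → advance -1; mR−mL=-4305/6893 → turn -1·90°
n=2: pose=(6,-6,S); sL=60/257, sR=60/281; mL=-30/281, mR=-32280/72217; mL+mR=-39990/72217 → advance -1; mR−mL=-24570/72217 → turn -1·90°
n=3: pose=(6,-5,W); sL=15/58, sR=15/34; mL=-15/68, mR=-345/493; mL+mR=-1815/1972 → advance -1; mR−mL=-945/1972 → turn -1·90°
n=4: pose=(7,-5,N); sL=60/97, sR=20/27; mL=-10/27, mR=-3560/2619; mL+mR=-1510/873 → advance -1; mR−mL=-2590/2619 → turn -1·90°
n=5: pose=(7,-6,E); sL=30/61, sR=30/113; mL=-15/113, mR=-5220/6893; mL+mR=-6135/6893 → advance -1; mR−mL=-4305/6893 → turn -1·90°
n=6: pose=(6,-6,S); sL=60/257, sR=60/281; mL=-30/281, mR=-32280/72217; mL+mR=-39990/72217 → advance -1; mR−mL=-24570/72217 → turn -1·90°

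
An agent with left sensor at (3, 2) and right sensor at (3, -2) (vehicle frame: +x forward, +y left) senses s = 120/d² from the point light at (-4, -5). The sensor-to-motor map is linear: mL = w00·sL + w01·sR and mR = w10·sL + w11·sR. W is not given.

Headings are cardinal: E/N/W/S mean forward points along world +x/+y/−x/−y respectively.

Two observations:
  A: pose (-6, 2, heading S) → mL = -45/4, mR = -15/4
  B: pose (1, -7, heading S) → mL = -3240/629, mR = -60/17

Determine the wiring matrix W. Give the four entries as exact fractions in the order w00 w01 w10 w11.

obs A: pose=(-6,2,S) → sL=15/2, sR=15/4, mL=-45/4, mR=-15/4
obs B: pose=(1,-7,S) → sL=60/37, sR=60/17, mL=-3240/629, mR=-60/17
sensor matrix S = [[15/2, 15/4], [60/37, 60/17]]; det S = 12825/629
solve [mL_A; mL_B] = S·[w00; w01] and [mR_A; mR_B] = S·[w10; w11]:
  w00 = -1, w01 = -1, w10 = 0, w11 = -1

-1 -1 0 -1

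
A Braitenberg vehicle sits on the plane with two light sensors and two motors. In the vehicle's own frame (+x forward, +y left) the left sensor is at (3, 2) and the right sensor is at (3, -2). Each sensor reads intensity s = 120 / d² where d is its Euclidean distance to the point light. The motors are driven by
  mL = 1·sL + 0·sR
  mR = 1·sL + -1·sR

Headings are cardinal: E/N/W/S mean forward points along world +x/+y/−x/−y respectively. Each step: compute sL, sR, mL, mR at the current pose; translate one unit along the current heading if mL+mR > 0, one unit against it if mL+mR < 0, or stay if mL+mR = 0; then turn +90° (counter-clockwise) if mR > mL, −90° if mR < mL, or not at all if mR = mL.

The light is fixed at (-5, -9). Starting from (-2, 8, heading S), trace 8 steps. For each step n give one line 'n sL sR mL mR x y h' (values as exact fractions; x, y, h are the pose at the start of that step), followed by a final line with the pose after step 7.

n=0: pose=(-2,8,S); sL=120/221, sR=120/197; mL=120/221, mR=-2880/43537; mL+mR=20760/43537 → advance +1; mR−mL=-120/197 → turn -1·90°
n=1: pose=(-2,7,W); sL=30/49, sR=10/27; mL=30/49, mR=320/1323; mL+mR=1130/1323 → advance +1; mR−mL=-10/27 → turn -1·90°
n=2: pose=(-3,7,N); sL=120/361, sR=120/377; mL=120/361, mR=1920/136097; mL+mR=47160/136097 → advance +1; mR−mL=-120/377 → turn -1·90°
n=3: pose=(-3,8,E); sL=60/193, sR=12/25; mL=60/193, mR=-816/4825; mL+mR=684/4825 → advance +1; mR−mL=-12/25 → turn -1·90°
n=4: pose=(-2,8,S); sL=120/221, sR=120/197; mL=120/221, mR=-2880/43537; mL+mR=20760/43537 → advance +1; mR−mL=-120/197 → turn -1·90°
n=5: pose=(-2,7,W); sL=30/49, sR=10/27; mL=30/49, mR=320/1323; mL+mR=1130/1323 → advance +1; mR−mL=-10/27 → turn -1·90°
n=6: pose=(-3,7,N); sL=120/361, sR=120/377; mL=120/361, mR=1920/136097; mL+mR=47160/136097 → advance +1; mR−mL=-120/377 → turn -1·90°
n=7: pose=(-3,8,E); sL=60/193, sR=12/25; mL=60/193, mR=-816/4825; mL+mR=684/4825 → advance +1; mR−mL=-12/25 → turn -1·90°

0 120/221 120/197 120/221 -2880/43537 -2 8 S
1 30/49 10/27 30/49 320/1323 -2 7 W
2 120/361 120/377 120/361 1920/136097 -3 7 N
3 60/193 12/25 60/193 -816/4825 -3 8 E
4 120/221 120/197 120/221 -2880/43537 -2 8 S
5 30/49 10/27 30/49 320/1323 -2 7 W
6 120/361 120/377 120/361 1920/136097 -3 7 N
7 60/193 12/25 60/193 -816/4825 -3 8 E
final -2 8 S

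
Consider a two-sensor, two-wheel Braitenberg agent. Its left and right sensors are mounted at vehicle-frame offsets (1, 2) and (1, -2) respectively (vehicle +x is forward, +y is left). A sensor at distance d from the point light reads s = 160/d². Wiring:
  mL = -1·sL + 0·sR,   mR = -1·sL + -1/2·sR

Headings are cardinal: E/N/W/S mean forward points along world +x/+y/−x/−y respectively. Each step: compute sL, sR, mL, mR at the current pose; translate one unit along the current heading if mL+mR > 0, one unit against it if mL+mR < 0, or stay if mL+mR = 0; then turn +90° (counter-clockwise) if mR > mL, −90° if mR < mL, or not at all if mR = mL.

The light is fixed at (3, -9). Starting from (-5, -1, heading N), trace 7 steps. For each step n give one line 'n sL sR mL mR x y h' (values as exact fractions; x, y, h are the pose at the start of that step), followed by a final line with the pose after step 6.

n=0: pose=(-5,-1,N); sL=160/181, sR=160/117; mL=-160/181, mR=-33200/21177; mL+mR=-51920/21177 → advance -1; mR−mL=-80/117 → turn -1·90°
n=1: pose=(-5,-2,E); sL=16/13, sR=80/37; mL=-16/13, mR=-1112/481; mL+mR=-1704/481 → advance -1; mR−mL=-40/37 → turn -1·90°
n=2: pose=(-6,-2,S); sL=32/17, sR=160/157; mL=-32/17, mR=-6384/2669; mL+mR=-11408/2669 → advance -1; mR−mL=-80/157 → turn -1·90°
n=3: pose=(-6,-1,W); sL=20/17, sR=4/5; mL=-20/17, mR=-134/85; mL+mR=-234/85 → advance -1; mR−mL=-2/5 → turn -1·90°
n=4: pose=(-5,-1,N); sL=160/181, sR=160/117; mL=-160/181, mR=-33200/21177; mL+mR=-51920/21177 → advance -1; mR−mL=-80/117 → turn -1·90°
n=5: pose=(-5,-2,E); sL=16/13, sR=80/37; mL=-16/13, mR=-1112/481; mL+mR=-1704/481 → advance -1; mR−mL=-40/37 → turn -1·90°
n=6: pose=(-6,-2,S); sL=32/17, sR=160/157; mL=-32/17, mR=-6384/2669; mL+mR=-11408/2669 → advance -1; mR−mL=-80/157 → turn -1·90°

0 160/181 160/117 -160/181 -33200/21177 -5 -1 N
1 16/13 80/37 -16/13 -1112/481 -5 -2 E
2 32/17 160/157 -32/17 -6384/2669 -6 -2 S
3 20/17 4/5 -20/17 -134/85 -6 -1 W
4 160/181 160/117 -160/181 -33200/21177 -5 -1 N
5 16/13 80/37 -16/13 -1112/481 -5 -2 E
6 32/17 160/157 -32/17 -6384/2669 -6 -2 S
final -6 -1 W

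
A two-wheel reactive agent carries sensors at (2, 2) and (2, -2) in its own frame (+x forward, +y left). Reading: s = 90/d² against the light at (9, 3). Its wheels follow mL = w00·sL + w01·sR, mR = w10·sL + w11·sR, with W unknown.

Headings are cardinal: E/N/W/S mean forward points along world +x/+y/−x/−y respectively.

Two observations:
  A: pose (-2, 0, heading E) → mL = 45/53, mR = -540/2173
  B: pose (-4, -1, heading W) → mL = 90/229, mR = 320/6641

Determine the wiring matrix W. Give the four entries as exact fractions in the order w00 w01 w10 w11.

obs A: pose=(-2,0,E) → sL=45/41, sR=45/53, mL=45/53, mR=-540/2173
obs B: pose=(-4,-1,W) → sL=10/29, sR=90/229, mL=90/229, mR=320/6641
sensor matrix S = [[45/41, 45/53], [10/29, 90/229]]; det S = 1999800/14430893
solve [mL_A; mL_B] = S·[w00; w01] and [mR_A; mR_B] = S·[w10; w11]:
  w00 = 0, w01 = 1, w10 = -1, w11 = 1

0 1 -1 1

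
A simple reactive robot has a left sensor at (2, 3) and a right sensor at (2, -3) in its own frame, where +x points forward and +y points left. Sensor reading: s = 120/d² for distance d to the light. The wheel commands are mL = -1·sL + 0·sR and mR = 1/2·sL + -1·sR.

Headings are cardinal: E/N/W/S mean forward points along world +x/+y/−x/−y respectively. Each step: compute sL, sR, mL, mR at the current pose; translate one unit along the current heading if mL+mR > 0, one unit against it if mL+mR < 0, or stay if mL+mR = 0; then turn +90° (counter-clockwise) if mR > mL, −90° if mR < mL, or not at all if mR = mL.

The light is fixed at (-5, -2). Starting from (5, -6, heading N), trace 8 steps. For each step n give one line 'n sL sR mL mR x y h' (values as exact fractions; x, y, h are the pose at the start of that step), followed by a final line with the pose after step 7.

0 120/53 120/173 -120/53 4020/9169 5 -6 N
1 15/16 30/17 -15/16 -705/544 5 -7 W
2 120/73 24/41 -120/73 708/2993 6 -7 N
3 20/27 4/3 -20/27 -26/27 6 -8 W
4 120/97 120/241 -120/97 2820/23377 7 -8 N
5 3/5 30/29 -3/5 -213/290 7 -9 W
6 24/25 120/281 -24/25 372/7025 8 -9 N
7 60/121 60/73 -60/121 -5070/8833 8 -10 W
final 9 -10 N

n=0: pose=(5,-6,N); sL=120/53, sR=120/173; mL=-120/53, mR=4020/9169; mL+mR=-16740/9169 → advance -1; mR−mL=24780/9169 → turn +1·90°
n=1: pose=(5,-7,W); sL=15/16, sR=30/17; mL=-15/16, mR=-705/544; mL+mR=-1215/544 → advance -1; mR−mL=-195/544 → turn -1·90°
n=2: pose=(6,-7,N); sL=120/73, sR=24/41; mL=-120/73, mR=708/2993; mL+mR=-4212/2993 → advance -1; mR−mL=5628/2993 → turn +1·90°
n=3: pose=(6,-8,W); sL=20/27, sR=4/3; mL=-20/27, mR=-26/27; mL+mR=-46/27 → advance -1; mR−mL=-2/9 → turn -1·90°
n=4: pose=(7,-8,N); sL=120/97, sR=120/241; mL=-120/97, mR=2820/23377; mL+mR=-26100/23377 → advance -1; mR−mL=31740/23377 → turn +1·90°
n=5: pose=(7,-9,W); sL=3/5, sR=30/29; mL=-3/5, mR=-213/290; mL+mR=-387/290 → advance -1; mR−mL=-39/290 → turn -1·90°
n=6: pose=(8,-9,N); sL=24/25, sR=120/281; mL=-24/25, mR=372/7025; mL+mR=-6372/7025 → advance -1; mR−mL=7116/7025 → turn +1·90°
n=7: pose=(8,-10,W); sL=60/121, sR=60/73; mL=-60/121, mR=-5070/8833; mL+mR=-9450/8833 → advance -1; mR−mL=-690/8833 → turn -1·90°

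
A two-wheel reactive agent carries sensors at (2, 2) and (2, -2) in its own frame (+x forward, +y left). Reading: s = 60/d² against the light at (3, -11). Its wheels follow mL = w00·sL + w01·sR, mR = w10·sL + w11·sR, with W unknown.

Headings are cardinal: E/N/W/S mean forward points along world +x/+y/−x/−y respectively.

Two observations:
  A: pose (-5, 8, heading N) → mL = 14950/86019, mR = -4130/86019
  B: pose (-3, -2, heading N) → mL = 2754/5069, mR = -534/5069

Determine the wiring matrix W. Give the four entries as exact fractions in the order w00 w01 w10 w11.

1 1/2 -1 1/2

obs A: pose=(-5,8,N) → sL=60/541, sR=20/159, mL=14950/86019, mR=-4130/86019
obs B: pose=(-3,-2,N) → sL=12/37, sR=60/137, mL=2754/5069, mR=-534/5069
sensor matrix S = [[60/541, 20/159], [12/37, 60/137]]; det S = 1130240/145343437
solve [mL_A; mL_B] = S·[w00; w01] and [mR_A; mR_B] = S·[w10; w11]:
  w00 = 1, w01 = 1/2, w10 = -1, w11 = 1/2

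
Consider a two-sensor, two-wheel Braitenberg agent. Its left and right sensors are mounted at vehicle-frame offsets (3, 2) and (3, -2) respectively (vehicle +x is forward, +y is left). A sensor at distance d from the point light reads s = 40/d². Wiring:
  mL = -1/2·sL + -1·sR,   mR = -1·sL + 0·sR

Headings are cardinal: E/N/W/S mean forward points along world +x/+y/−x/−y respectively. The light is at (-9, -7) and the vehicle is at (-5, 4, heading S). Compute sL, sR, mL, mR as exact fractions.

2/5 10/17 -67/85 -2/5

left sensor world pos  = (-3, 1); dL² = 100
right sensor world pos = (-7, 1); dR² = 68
sL = 40/100 = 2/5
sR = 40/68 = 10/17
mL = -1/2·sL + -1·sR = -67/85
mR = -1·sL + 0·sR = -2/5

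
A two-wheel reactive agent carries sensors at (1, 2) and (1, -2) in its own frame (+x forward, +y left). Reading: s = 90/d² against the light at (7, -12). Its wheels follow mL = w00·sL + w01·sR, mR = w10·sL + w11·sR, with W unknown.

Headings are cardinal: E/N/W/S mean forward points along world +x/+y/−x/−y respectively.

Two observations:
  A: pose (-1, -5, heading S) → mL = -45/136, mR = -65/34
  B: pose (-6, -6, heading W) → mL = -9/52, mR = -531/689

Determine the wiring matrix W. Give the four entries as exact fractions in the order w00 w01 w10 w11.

obs A: pose=(-1,-5,S) → sL=5/4, sR=45/68, mL=-45/136, mR=-65/34
obs B: pose=(-6,-6,W) → sL=45/106, sR=9/26, mL=-9/52, mR=-531/689
sensor matrix S = [[5/4, 45/68], [45/106, 9/26]]; det S = 3555/23426
solve [mL_A; mL_B] = S·[w00; w01] and [mR_A; mR_B] = S·[w10; w11]:
  w00 = 0, w01 = -1/2, w10 = -1, w11 = -1

0 -1/2 -1 -1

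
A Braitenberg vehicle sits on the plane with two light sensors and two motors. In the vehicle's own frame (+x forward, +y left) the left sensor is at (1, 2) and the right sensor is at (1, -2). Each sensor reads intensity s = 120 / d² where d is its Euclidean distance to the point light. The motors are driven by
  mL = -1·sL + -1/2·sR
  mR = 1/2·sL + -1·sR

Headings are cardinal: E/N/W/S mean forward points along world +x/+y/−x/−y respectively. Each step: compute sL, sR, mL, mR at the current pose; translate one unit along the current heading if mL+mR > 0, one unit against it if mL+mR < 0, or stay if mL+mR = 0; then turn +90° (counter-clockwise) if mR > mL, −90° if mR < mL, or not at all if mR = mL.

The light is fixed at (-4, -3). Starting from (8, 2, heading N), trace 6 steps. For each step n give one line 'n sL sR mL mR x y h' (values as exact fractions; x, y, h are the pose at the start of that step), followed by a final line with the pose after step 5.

n=0: pose=(8,2,N); sL=15/17, sR=15/29; mL=-1125/986, mR=-75/986; mL+mR=-600/493 → advance -1; mR−mL=525/493 → turn +1·90°
n=1: pose=(8,1,W); sL=24/25, sR=120/157; mL=-5268/3925, mR=-1116/3925; mL+mR=-6384/3925 → advance -1; mR−mL=4152/3925 → turn +1·90°
n=2: pose=(9,1,S); sL=20/39, sR=12/13; mL=-38/39, mR=-2/3; mL+mR=-64/39 → advance -1; mR−mL=4/13 → turn +1·90°
n=3: pose=(9,2,E); sL=24/49, sR=24/41; mL=-1572/2009, mR=-684/2009; mL+mR=-2256/2009 → advance -1; mR−mL=888/2009 → turn +1·90°
n=4: pose=(8,2,N); sL=15/17, sR=15/29; mL=-1125/986, mR=-75/986; mL+mR=-600/493 → advance -1; mR−mL=525/493 → turn +1·90°
n=5: pose=(8,1,W); sL=24/25, sR=120/157; mL=-5268/3925, mR=-1116/3925; mL+mR=-6384/3925 → advance -1; mR−mL=4152/3925 → turn +1·90°

0 15/17 15/29 -1125/986 -75/986 8 2 N
1 24/25 120/157 -5268/3925 -1116/3925 8 1 W
2 20/39 12/13 -38/39 -2/3 9 1 S
3 24/49 24/41 -1572/2009 -684/2009 9 2 E
4 15/17 15/29 -1125/986 -75/986 8 2 N
5 24/25 120/157 -5268/3925 -1116/3925 8 1 W
final 9 1 S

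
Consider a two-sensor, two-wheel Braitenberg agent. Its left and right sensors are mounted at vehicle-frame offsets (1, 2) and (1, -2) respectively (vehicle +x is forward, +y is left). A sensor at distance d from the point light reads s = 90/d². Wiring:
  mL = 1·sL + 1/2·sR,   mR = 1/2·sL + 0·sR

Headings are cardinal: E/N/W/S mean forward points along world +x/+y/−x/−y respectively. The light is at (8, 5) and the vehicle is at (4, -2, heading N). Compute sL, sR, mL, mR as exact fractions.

left sensor world pos  = (2, -1); dL² = 72
right sensor world pos = (6, -1); dR² = 40
sL = 90/72 = 5/4
sR = 90/40 = 9/4
mL = 1·sL + 1/2·sR = 19/8
mR = 1/2·sL + 0·sR = 5/8

5/4 9/4 19/8 5/8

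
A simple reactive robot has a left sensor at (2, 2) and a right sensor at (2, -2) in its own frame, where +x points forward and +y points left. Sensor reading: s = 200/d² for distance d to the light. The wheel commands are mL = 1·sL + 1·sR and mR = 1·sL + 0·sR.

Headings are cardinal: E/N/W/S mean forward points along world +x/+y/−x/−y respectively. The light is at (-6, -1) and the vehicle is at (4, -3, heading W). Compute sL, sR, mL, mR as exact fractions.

left sensor world pos  = (2, -5); dL² = 80
right sensor world pos = (2, -1); dR² = 64
sL = 200/80 = 5/2
sR = 200/64 = 25/8
mL = 1·sL + 1·sR = 45/8
mR = 1·sL + 0·sR = 5/2

5/2 25/8 45/8 5/2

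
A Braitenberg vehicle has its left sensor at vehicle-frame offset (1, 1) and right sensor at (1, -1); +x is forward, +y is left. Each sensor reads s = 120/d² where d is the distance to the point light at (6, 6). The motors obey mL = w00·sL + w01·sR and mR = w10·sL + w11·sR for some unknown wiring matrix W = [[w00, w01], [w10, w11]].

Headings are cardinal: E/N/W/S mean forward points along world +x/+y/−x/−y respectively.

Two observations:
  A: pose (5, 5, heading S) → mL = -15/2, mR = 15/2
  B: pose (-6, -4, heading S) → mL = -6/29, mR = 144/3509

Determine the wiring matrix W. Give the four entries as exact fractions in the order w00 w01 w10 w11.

obs A: pose=(5,5,S) → sL=30, sR=15, mL=-15/2, mR=15/2
obs B: pose=(-6,-4,S) → sL=60/121, sR=12/29, mL=-6/29, mR=144/3509
sensor matrix S = [[30, 15], [60/121, 12/29]]; det S = 17460/3509
solve [mL_A; mL_B] = S·[w00; w01] and [mR_A; mR_B] = S·[w10; w11]:
  w00 = 0, w01 = -1/2, w10 = 1/2, w11 = -1/2

0 -1/2 1/2 -1/2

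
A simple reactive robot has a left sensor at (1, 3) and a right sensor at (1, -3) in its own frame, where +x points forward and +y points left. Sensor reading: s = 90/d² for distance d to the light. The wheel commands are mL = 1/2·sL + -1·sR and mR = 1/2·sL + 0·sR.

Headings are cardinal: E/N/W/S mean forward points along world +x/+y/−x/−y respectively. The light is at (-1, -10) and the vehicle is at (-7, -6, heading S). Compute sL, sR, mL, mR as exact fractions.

5 1 3/2 5/2

left sensor world pos  = (-4, -7); dL² = 18
right sensor world pos = (-10, -7); dR² = 90
sL = 90/18 = 5
sR = 90/90 = 1
mL = 1/2·sL + -1·sR = 3/2
mR = 1/2·sL + 0·sR = 5/2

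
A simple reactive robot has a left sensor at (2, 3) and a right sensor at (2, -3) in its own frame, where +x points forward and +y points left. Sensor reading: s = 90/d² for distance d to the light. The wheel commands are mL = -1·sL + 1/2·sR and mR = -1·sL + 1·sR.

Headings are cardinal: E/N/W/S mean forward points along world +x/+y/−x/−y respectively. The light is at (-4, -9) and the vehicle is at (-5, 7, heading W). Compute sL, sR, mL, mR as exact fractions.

left sensor world pos  = (-7, 4); dL² = 178
right sensor world pos = (-7, 10); dR² = 370
sL = 90/178 = 45/89
sR = 90/370 = 9/37
mL = -1·sL + 1/2·sR = -2529/6586
mR = -1·sL + 1·sR = -864/3293

45/89 9/37 -2529/6586 -864/3293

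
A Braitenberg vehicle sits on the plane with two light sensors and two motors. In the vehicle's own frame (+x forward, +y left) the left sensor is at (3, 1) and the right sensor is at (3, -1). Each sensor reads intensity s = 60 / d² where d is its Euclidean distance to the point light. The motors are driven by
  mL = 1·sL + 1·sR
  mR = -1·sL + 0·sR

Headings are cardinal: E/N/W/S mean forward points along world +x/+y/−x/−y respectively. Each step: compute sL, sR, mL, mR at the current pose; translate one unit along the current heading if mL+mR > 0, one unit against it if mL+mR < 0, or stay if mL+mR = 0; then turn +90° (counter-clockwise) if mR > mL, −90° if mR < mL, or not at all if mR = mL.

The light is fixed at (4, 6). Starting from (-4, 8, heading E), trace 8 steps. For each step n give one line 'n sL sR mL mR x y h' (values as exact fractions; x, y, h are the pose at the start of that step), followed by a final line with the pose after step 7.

0 30/17 30/13 900/221 -30/17 -4 8 E
1 60/37 12/13 1224/481 -60/37 -3 8 S
2 3/5 15/26 153/130 -3/5 -3 7 W
3 60/97 12/13 1944/1261 -60/97 -4 7 N
4 30/17 30/13 900/221 -30/17 -4 8 E
5 60/37 12/13 1224/481 -60/37 -3 8 S
6 3/5 15/26 153/130 -3/5 -3 7 W
7 60/97 12/13 1944/1261 -60/97 -4 7 N
final -4 8 E

n=0: pose=(-4,8,E); sL=30/17, sR=30/13; mL=900/221, mR=-30/17; mL+mR=30/13 → advance +1; mR−mL=-1290/221 → turn -1·90°
n=1: pose=(-3,8,S); sL=60/37, sR=12/13; mL=1224/481, mR=-60/37; mL+mR=12/13 → advance +1; mR−mL=-2004/481 → turn -1·90°
n=2: pose=(-3,7,W); sL=3/5, sR=15/26; mL=153/130, mR=-3/5; mL+mR=15/26 → advance +1; mR−mL=-231/130 → turn -1·90°
n=3: pose=(-4,7,N); sL=60/97, sR=12/13; mL=1944/1261, mR=-60/97; mL+mR=12/13 → advance +1; mR−mL=-2724/1261 → turn -1·90°
n=4: pose=(-4,8,E); sL=30/17, sR=30/13; mL=900/221, mR=-30/17; mL+mR=30/13 → advance +1; mR−mL=-1290/221 → turn -1·90°
n=5: pose=(-3,8,S); sL=60/37, sR=12/13; mL=1224/481, mR=-60/37; mL+mR=12/13 → advance +1; mR−mL=-2004/481 → turn -1·90°
n=6: pose=(-3,7,W); sL=3/5, sR=15/26; mL=153/130, mR=-3/5; mL+mR=15/26 → advance +1; mR−mL=-231/130 → turn -1·90°
n=7: pose=(-4,7,N); sL=60/97, sR=12/13; mL=1944/1261, mR=-60/97; mL+mR=12/13 → advance +1; mR−mL=-2724/1261 → turn -1·90°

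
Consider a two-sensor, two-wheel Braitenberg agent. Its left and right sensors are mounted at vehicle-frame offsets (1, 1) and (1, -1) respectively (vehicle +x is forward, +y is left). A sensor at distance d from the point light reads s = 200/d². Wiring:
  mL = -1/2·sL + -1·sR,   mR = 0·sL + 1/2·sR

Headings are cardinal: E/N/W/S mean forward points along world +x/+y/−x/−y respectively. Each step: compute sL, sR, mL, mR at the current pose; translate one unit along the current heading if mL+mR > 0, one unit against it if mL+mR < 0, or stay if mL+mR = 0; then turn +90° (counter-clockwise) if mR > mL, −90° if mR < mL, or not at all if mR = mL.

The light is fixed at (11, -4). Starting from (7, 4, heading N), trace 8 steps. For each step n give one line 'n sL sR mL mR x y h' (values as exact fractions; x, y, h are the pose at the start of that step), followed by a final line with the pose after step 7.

0 100/53 20/9 -1510/477 10/9 7 4 N
1 200/61 200/89 -21100/5429 100/89 7 3 W
2 5 50/13 -165/26 25/13 8 3 S
3 40/17 200/53 -4460/901 100/53 8 4 E
4 100/53 20/9 -1510/477 10/9 7 4 N
5 200/61 200/89 -21100/5429 100/89 7 3 W
6 5 50/13 -165/26 25/13 8 3 S
7 40/17 200/53 -4460/901 100/53 8 4 E
final 7 4 N

n=0: pose=(7,4,N); sL=100/53, sR=20/9; mL=-1510/477, mR=10/9; mL+mR=-980/477 → advance -1; mR−mL=680/159 → turn +1·90°
n=1: pose=(7,3,W); sL=200/61, sR=200/89; mL=-21100/5429, mR=100/89; mL+mR=-15000/5429 → advance -1; mR−mL=27200/5429 → turn +1·90°
n=2: pose=(8,3,S); sL=5, sR=50/13; mL=-165/26, mR=25/13; mL+mR=-115/26 → advance -1; mR−mL=215/26 → turn +1·90°
n=3: pose=(8,4,E); sL=40/17, sR=200/53; mL=-4460/901, mR=100/53; mL+mR=-2760/901 → advance -1; mR−mL=6160/901 → turn +1·90°
n=4: pose=(7,4,N); sL=100/53, sR=20/9; mL=-1510/477, mR=10/9; mL+mR=-980/477 → advance -1; mR−mL=680/159 → turn +1·90°
n=5: pose=(7,3,W); sL=200/61, sR=200/89; mL=-21100/5429, mR=100/89; mL+mR=-15000/5429 → advance -1; mR−mL=27200/5429 → turn +1·90°
n=6: pose=(8,3,S); sL=5, sR=50/13; mL=-165/26, mR=25/13; mL+mR=-115/26 → advance -1; mR−mL=215/26 → turn +1·90°
n=7: pose=(8,4,E); sL=40/17, sR=200/53; mL=-4460/901, mR=100/53; mL+mR=-2760/901 → advance -1; mR−mL=6160/901 → turn +1·90°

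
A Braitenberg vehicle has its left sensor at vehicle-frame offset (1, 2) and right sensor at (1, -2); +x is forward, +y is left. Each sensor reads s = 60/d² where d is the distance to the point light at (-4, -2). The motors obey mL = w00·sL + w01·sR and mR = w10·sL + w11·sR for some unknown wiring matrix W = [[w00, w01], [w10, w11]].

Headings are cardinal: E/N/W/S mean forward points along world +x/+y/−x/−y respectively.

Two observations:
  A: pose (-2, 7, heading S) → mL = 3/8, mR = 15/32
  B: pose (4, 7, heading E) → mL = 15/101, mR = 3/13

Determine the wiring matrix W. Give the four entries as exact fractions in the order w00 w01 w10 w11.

1/2 0 0 1/2

obs A: pose=(-2,7,S) → sL=3/4, sR=15/16, mL=3/8, mR=15/32
obs B: pose=(4,7,E) → sL=30/101, sR=6/13, mL=15/101, mR=3/13
sensor matrix S = [[3/4, 15/16], [30/101, 6/13]]; det S = 711/10504
solve [mL_A; mL_B] = S·[w00; w01] and [mR_A; mR_B] = S·[w10; w11]:
  w00 = 1/2, w01 = 0, w10 = 0, w11 = 1/2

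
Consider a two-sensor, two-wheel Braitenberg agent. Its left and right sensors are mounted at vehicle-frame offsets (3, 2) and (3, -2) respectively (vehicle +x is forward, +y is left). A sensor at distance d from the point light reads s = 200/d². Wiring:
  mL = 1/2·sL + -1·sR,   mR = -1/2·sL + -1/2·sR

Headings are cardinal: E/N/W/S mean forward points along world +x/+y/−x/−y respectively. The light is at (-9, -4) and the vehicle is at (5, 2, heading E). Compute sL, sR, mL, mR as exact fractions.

left sensor world pos  = (8, 4); dL² = 353
right sensor world pos = (8, 0); dR² = 305
sL = 200/353 = 200/353
sR = 200/305 = 40/61
mL = 1/2·sL + -1·sR = -8020/21533
mR = -1/2·sL + -1/2·sR = -13160/21533

200/353 40/61 -8020/21533 -13160/21533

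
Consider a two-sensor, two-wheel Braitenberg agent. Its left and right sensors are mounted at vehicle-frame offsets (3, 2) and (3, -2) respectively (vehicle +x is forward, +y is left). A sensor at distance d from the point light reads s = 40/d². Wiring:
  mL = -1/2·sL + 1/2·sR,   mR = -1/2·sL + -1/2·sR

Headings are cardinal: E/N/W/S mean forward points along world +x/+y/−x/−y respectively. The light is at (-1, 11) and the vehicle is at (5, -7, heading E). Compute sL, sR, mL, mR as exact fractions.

40/337 40/481 -2880/162097 -16360/162097

left sensor world pos  = (8, -5); dL² = 337
right sensor world pos = (8, -9); dR² = 481
sL = 40/337 = 40/337
sR = 40/481 = 40/481
mL = -1/2·sL + 1/2·sR = -2880/162097
mR = -1/2·sL + -1/2·sR = -16360/162097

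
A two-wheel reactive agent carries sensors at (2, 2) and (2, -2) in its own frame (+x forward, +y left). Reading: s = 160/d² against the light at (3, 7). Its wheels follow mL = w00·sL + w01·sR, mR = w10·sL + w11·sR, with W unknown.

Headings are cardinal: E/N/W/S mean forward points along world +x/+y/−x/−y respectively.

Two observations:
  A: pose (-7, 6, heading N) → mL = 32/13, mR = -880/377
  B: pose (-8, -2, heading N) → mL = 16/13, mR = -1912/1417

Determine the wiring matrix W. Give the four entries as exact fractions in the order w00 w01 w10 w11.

0 1 -1 -1/2

obs A: pose=(-7,6,N) → sL=32/29, sR=32/13, mL=32/13, mR=-880/377
obs B: pose=(-8,-2,N) → sL=80/109, sR=16/13, mL=16/13, mR=-1912/1417
sensor matrix S = [[32/29, 32/13], [80/109, 16/13]]; det S = -18432/41093
solve [mL_A; mL_B] = S·[w00; w01] and [mR_A; mR_B] = S·[w10; w11]:
  w00 = 0, w01 = 1, w10 = -1, w11 = -1/2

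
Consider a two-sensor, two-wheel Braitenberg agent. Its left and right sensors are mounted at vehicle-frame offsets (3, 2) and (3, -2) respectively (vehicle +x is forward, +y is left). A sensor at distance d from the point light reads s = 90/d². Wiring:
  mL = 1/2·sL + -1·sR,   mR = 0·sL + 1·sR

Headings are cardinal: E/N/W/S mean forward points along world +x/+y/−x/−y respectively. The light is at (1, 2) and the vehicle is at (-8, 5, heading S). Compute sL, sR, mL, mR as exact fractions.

left sensor world pos  = (-6, 2); dL² = 49
right sensor world pos = (-10, 2); dR² = 121
sL = 90/49 = 90/49
sR = 90/121 = 90/121
mL = 1/2·sL + -1·sR = 1035/5929
mR = 0·sL + 1·sR = 90/121

90/49 90/121 1035/5929 90/121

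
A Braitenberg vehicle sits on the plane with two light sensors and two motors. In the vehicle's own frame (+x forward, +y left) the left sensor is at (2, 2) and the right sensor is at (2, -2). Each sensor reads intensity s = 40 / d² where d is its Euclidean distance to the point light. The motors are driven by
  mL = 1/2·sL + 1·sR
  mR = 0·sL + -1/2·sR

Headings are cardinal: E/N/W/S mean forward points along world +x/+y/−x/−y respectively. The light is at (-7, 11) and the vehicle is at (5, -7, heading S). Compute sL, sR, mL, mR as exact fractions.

10/149 2/25 423/3725 -1/25

left sensor world pos  = (7, -9); dL² = 596
right sensor world pos = (3, -9); dR² = 500
sL = 40/596 = 10/149
sR = 40/500 = 2/25
mL = 1/2·sL + 1·sR = 423/3725
mR = 0·sL + -1/2·sR = -1/25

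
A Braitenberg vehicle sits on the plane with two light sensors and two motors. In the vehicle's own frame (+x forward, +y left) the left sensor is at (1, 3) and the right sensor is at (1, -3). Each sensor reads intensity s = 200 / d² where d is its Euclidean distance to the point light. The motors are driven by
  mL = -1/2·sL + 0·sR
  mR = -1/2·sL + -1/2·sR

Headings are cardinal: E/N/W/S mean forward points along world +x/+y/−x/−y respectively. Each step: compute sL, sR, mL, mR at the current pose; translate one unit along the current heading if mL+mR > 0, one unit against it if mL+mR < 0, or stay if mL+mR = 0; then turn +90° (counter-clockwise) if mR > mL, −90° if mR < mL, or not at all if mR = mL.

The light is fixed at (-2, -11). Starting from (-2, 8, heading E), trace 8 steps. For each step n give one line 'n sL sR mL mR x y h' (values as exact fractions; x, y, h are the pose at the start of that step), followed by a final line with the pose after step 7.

n=0: pose=(-2,8,E); sL=40/97, sR=200/257; mL=-20/97, mR=-14840/24929; mL+mR=-19980/24929 → advance -1; mR−mL=-100/257 → turn -1·90°
n=1: pose=(-3,8,S); sL=25/41, sR=10/17; mL=-25/82, mR=-835/1394; mL+mR=-630/697 → advance -1; mR−mL=-5/17 → turn -1·90°
n=2: pose=(-3,9,W); sL=200/293, sR=200/533; mL=-100/293, mR=-82600/156169; mL+mR=-135900/156169 → advance -1; mR−mL=-100/533 → turn -1·90°
n=3: pose=(-2,9,N); sL=4/9, sR=4/9; mL=-2/9, mR=-4/9; mL+mR=-2/3 → advance -1; mR−mL=-2/9 → turn -1·90°
n=4: pose=(-2,8,E); sL=40/97, sR=200/257; mL=-20/97, mR=-14840/24929; mL+mR=-19980/24929 → advance -1; mR−mL=-100/257 → turn -1·90°
n=5: pose=(-3,8,S); sL=25/41, sR=10/17; mL=-25/82, mR=-835/1394; mL+mR=-630/697 → advance -1; mR−mL=-5/17 → turn -1·90°
n=6: pose=(-3,9,W); sL=200/293, sR=200/533; mL=-100/293, mR=-82600/156169; mL+mR=-135900/156169 → advance -1; mR−mL=-100/533 → turn -1·90°
n=7: pose=(-2,9,N); sL=4/9, sR=4/9; mL=-2/9, mR=-4/9; mL+mR=-2/3 → advance -1; mR−mL=-2/9 → turn -1·90°

0 40/97 200/257 -20/97 -14840/24929 -2 8 E
1 25/41 10/17 -25/82 -835/1394 -3 8 S
2 200/293 200/533 -100/293 -82600/156169 -3 9 W
3 4/9 4/9 -2/9 -4/9 -2 9 N
4 40/97 200/257 -20/97 -14840/24929 -2 8 E
5 25/41 10/17 -25/82 -835/1394 -3 8 S
6 200/293 200/533 -100/293 -82600/156169 -3 9 W
7 4/9 4/9 -2/9 -4/9 -2 9 N
final -2 8 E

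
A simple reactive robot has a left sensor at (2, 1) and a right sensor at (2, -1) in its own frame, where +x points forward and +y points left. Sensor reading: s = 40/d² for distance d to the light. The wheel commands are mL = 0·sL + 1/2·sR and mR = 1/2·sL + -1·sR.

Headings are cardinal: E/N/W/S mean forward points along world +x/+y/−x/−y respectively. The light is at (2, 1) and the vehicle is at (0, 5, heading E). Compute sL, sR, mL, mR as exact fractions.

left sensor world pos  = (2, 6); dL² = 25
right sensor world pos = (2, 4); dR² = 9
sL = 40/25 = 8/5
sR = 40/9 = 40/9
mL = 0·sL + 1/2·sR = 20/9
mR = 1/2·sL + -1·sR = -164/45

8/5 40/9 20/9 -164/45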